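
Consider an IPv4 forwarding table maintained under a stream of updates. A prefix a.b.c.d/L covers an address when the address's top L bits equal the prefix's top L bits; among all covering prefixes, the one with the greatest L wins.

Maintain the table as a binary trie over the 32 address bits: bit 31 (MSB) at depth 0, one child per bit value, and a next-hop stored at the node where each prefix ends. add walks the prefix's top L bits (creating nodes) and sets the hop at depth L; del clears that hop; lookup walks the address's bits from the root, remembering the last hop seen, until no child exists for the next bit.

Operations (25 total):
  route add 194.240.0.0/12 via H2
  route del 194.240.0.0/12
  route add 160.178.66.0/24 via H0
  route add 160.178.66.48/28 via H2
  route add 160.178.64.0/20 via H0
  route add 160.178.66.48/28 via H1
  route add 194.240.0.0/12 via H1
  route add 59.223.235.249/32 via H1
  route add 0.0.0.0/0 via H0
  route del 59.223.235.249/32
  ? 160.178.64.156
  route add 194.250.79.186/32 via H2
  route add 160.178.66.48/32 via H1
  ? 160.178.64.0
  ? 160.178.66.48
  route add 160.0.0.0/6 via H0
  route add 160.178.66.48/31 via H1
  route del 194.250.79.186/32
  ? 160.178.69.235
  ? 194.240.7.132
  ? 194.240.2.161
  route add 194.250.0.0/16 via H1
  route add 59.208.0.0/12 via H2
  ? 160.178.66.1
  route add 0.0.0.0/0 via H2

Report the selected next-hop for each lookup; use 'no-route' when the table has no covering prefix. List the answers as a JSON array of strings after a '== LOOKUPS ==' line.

Process each operation:
  add 194.240.0.0/12 -> H2 at depth 12
  del 194.240.0.0/12 (clear depth 12)
  add 160.178.66.0/24 -> H0 at depth 24
  add 160.178.66.48/28 -> H2 at depth 28
  add 160.178.64.0/20 -> H0 at depth 20
  add 160.178.66.48/28 -> H1 at depth 28
  add 194.240.0.0/12 -> H1 at depth 12
  add 59.223.235.249/32 -> H1 at depth 32
  add 0.0.0.0/0 -> H0 at depth 0
  del 59.223.235.249/32 (clear depth 32)
  ? 160.178.64.156  path d0:H0→d1:-→d2:-→d3:-→d4:-→d5:-→d6:-→d7:-→d8:-→d9:-→d10:-→d11:-→d12:-→d13:-→d14:-→d15:-→d16:-→d17:-→d18:-→d19:-→d20:H0→d21:-→d22:-  best=H0
  add 194.250.79.186/32 -> H2 at depth 32
  add 160.178.66.48/32 -> H1 at depth 32
  ? 160.178.64.0  path d0:H0→d1:-→d2:-→d3:-→d4:-→d5:-→d6:-→d7:-→d8:-→d9:-→d10:-→d11:-→d12:-→d13:-→d14:-→d15:-→d16:-→d17:-→d18:-→d19:-→d20:H0→d21:-→d22:-  best=H0
  ? 160.178.66.48  path d0:H0→d1:-→d2:-→d3:-→d4:-→d5:-→d6:-→d7:-→d8:-→d9:-→d10:-→d11:-→d12:-→d13:-→d14:-→d15:-→d16:-→d17:-→d18:-→d19:-→d20:H0→d21:-→d22:-→d23:-→d24:H0→d25:-→d26:-→d27:-→d28:H1→d29:-→d30:-→d31:-→d32:H1  best=H1
  add 160.0.0.0/6 -> H0 at depth 6
  add 160.178.66.48/31 -> H1 at depth 31
  del 194.250.79.186/32 (clear depth 32)
  ? 160.178.69.235  path d0:H0→d1:-→d2:-→d3:-→d4:-→d5:-→d6:H0→d7:-→d8:-→d9:-→d10:-→d11:-→d12:-→d13:-→d14:-→d15:-→d16:-→d17:-→d18:-→d19:-→d20:H0→d21:-  best=H0
  ? 194.240.7.132  path d0:H0→d1:-→d2:-→d3:-→d4:-→d5:-→d6:-→d7:-→d8:-→d9:-→d10:-→d11:-→d12:H1  best=H1
  ? 194.240.2.161  path d0:H0→d1:-→d2:-→d3:-→d4:-→d5:-→d6:-→d7:-→d8:-→d9:-→d10:-→d11:-→d12:H1  best=H1
  add 194.250.0.0/16 -> H1 at depth 16
  add 59.208.0.0/12 -> H2 at depth 12
  ? 160.178.66.1  path d0:H0→d1:-→d2:-→d3:-→d4:-→d5:-→d6:H0→d7:-→d8:-→d9:-→d10:-→d11:-→d12:-→d13:-→d14:-→d15:-→d16:-→d17:-→d18:-→d19:-→d20:H0→d21:-→d22:-→d23:-→d24:H0→d25:-→d26:-  best=H0
  add 0.0.0.0/0 -> H2 at depth 0

== LOOKUPS ==
["H0","H0","H1","H0","H1","H1","H0"]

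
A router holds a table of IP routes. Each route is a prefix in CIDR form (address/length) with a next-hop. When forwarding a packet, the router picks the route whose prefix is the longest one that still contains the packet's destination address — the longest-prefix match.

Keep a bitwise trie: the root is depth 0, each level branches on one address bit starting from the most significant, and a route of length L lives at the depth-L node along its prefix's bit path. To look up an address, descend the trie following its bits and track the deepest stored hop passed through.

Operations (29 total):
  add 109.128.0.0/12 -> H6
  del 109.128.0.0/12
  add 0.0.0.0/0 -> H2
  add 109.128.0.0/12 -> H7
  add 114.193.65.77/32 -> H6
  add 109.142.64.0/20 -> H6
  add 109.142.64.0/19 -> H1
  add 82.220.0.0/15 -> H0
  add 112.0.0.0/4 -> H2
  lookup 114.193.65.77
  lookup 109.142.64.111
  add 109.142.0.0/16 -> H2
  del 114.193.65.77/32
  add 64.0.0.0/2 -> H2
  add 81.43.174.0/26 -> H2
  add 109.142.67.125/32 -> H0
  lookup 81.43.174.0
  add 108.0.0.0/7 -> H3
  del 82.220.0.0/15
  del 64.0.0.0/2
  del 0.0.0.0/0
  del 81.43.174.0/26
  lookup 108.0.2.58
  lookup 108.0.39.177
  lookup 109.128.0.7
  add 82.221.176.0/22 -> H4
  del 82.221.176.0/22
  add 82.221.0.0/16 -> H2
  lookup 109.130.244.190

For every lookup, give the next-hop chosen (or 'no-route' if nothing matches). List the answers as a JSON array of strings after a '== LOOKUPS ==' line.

Process each operation:
  add 109.128.0.0/12 -> H6 at depth 12
  - 109.128.0.0/12 clear@12
  add 0.0.0.0/0 -> H2 at depth 0
  add 109.128.0.0/12 -> H7 at depth 12
  add 114.193.65.77/32 -> H6 at depth 32
  add 109.142.64.0/20 -> H6 at depth 20
  add 109.142.64.0/19 -> H1 at depth 19
  add 82.220.0.0/15 -> H0 at depth 15
  add 112.0.0.0/4 -> H2 at depth 4
  Q 114.193.65.77: descend 01110010110000010100000101001101 ; hops seen [H2,H2,H6] ; pick H6
  Q 109.142.64.111: descend 01101101100011100100 ; hops seen [H2,H7,H1,H6] ; pick H6
  add 109.142.0.0/16 -> H2 at depth 16
  - 114.193.65.77/32 clear@32
  add 64.0.0.0/2 -> H2 at depth 2
  add 81.43.174.0/26 -> H2 at depth 26
  add 109.142.67.125/32 -> H0 at depth 32
  Q 81.43.174.0: descend 01010001001010111010111000 ; hops seen [H2,H2,H2] ; pick H2
  add 108.0.0.0/7 -> H3 at depth 7
  - 82.220.0.0/15 clear@15
  - 64.0.0.0/2 clear@2
  - 0.0.0.0/0 clear@0
  - 81.43.174.0/26 clear@26
  Q 108.0.2.58: descend 0110110 ; hops seen [H3] ; pick H3
  Q 108.0.39.177: descend 0110110 ; hops seen [H3] ; pick H3
  Q 109.128.0.7: descend 011011011000 ; hops seen [H3,H7] ; pick H7
  add 82.221.176.0/22 -> H4 at depth 22
  - 82.221.176.0/22 clear@22
  add 82.221.0.0/16 -> H2 at depth 16
  Q 109.130.244.190: descend 011011011000 ; hops seen [H3,H7] ; pick H7

== LOOKUPS ==
["H6","H6","H2","H3","H3","H7","H7"]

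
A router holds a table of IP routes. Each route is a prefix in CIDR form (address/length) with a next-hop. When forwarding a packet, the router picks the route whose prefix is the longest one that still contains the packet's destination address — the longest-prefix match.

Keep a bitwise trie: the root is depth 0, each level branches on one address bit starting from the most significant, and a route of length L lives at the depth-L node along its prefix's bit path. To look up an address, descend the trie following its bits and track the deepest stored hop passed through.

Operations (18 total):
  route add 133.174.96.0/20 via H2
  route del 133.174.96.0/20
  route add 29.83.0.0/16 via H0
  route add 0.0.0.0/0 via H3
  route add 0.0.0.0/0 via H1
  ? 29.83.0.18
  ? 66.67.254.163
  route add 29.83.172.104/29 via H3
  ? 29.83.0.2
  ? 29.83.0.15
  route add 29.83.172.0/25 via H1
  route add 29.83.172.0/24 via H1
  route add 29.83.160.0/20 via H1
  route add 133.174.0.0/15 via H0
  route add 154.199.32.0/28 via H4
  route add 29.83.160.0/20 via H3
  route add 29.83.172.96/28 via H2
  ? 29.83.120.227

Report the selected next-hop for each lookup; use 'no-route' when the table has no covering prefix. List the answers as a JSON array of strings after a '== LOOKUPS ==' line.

Apply in order:
  add 133.174.96.0/20 -> H2 at depth 20
  - 133.174.96.0/20 clear@20
  add 29.83.0.0/16 -> H0 at depth 16
  add 0.0.0.0/0 -> H3 at depth 0
  add 0.0.0.0/0 -> H1 at depth 0
  Q 29.83.0.18: descend 0001110101010011 ; hops seen [H1,H0] ; pick H0
  Q 66.67.254.163: descend 0 ; hops seen [H1] ; pick H1
  add 29.83.172.104/29 -> H3 at depth 29
  Q 29.83.0.2: descend 0001110101010011 ; hops seen [H1,H0] ; pick H0
  Q 29.83.0.15: descend 0001110101010011 ; hops seen [H1,H0] ; pick H0
  add 29.83.172.0/25 -> H1 at depth 25
  add 29.83.172.0/24 -> H1 at depth 24
  add 29.83.160.0/20 -> H1 at depth 20
  add 133.174.0.0/15 -> H0 at depth 15
  add 154.199.32.0/28 -> H4 at depth 28
  add 29.83.160.0/20 -> H3 at depth 20
  add 29.83.172.96/28 -> H2 at depth 28
  Q 29.83.120.227: descend 0001110101010011 ; hops seen [H1,H0] ; pick H0

== LOOKUPS ==
["H0","H1","H0","H0","H0"]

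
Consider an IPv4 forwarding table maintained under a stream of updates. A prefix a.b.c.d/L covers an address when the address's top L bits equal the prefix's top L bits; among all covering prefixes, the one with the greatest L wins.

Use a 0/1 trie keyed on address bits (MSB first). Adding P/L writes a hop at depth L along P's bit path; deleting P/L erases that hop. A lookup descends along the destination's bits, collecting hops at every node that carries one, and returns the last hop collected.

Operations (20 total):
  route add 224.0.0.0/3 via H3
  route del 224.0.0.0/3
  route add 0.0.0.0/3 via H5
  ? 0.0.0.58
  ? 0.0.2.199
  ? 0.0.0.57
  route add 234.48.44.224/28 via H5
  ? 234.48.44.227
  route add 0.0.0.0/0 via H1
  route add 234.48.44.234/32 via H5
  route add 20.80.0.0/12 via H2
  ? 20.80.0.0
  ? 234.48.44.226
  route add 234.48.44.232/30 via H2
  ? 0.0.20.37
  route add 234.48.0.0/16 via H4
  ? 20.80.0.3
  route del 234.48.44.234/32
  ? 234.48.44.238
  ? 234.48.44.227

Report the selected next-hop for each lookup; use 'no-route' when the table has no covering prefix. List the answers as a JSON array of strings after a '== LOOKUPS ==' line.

Apply in order:
  add 224.0.0.0/3 -> H3 at depth 3
  del 224.0.0.0/3 (clear depth 3)
  add 0.0.0.0/3 -> H5 at depth 3
  Q 0.0.0.58: descend 000 ; hops seen [H5] ; pick H5
  Q 0.0.2.199: descend 000 ; hops seen [H5] ; pick H5
  Q 0.0.0.57: descend 000 ; hops seen [H5] ; pick H5
  add 234.48.44.224/28 -> H5 at depth 28
  Q 234.48.44.227: descend 1110101000110000001011001110 ; hops seen [H5] ; pick H5
  add 0.0.0.0/0 -> H1 at depth 0
  add 234.48.44.234/32 -> H5 at depth 32
  add 20.80.0.0/12 -> H2 at depth 12
  Q 20.80.0.0: descend 000101000101 ; hops seen [H1,H5,H2] ; pick H2
  Q 234.48.44.226: descend 1110101000110000001011001110 ; hops seen [H1,H5] ; pick H5
  add 234.48.44.232/30 -> H2 at depth 30
  Q 0.0.20.37: descend 000 ; hops seen [H1,H5] ; pick H5
  add 234.48.0.0/16 -> H4 at depth 16
  Q 20.80.0.3: descend 000101000101 ; hops seen [H1,H5,H2] ; pick H2
  del 234.48.44.234/32 (clear depth 32)
  Q 234.48.44.238: descend 11101010001100000010110011101 ; hops seen [H1,H4,H5] ; pick H5
  Q 234.48.44.227: descend 1110101000110000001011001110 ; hops seen [H1,H4,H5] ; pick H5

== LOOKUPS ==
["H5","H5","H5","H5","H2","H5","H5","H2","H5","H5"]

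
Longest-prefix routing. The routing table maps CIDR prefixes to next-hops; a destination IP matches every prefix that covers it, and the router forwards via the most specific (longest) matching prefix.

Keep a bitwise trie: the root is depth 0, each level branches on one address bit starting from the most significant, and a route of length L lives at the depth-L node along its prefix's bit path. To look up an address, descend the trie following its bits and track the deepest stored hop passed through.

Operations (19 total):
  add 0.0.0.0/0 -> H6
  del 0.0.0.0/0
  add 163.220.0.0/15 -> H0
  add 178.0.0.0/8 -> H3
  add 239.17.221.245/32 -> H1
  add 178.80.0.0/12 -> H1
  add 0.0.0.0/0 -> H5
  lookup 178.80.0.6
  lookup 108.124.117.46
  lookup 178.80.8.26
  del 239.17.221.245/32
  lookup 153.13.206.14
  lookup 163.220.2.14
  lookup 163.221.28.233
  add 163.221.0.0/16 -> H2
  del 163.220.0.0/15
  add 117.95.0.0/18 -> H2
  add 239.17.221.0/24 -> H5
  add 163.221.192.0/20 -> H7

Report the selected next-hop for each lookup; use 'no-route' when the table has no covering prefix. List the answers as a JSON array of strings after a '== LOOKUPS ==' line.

Trace:
  add 0.0.0.0/0 -> H6 at depth 0
  - 0.0.0.0/0 clear@0
  add 163.220.0.0/15 -> H0 at depth 15
  add 178.0.0.0/8 -> H3 at depth 8
  add 239.17.221.245/32 -> H1 at depth 32
  add 178.80.0.0/12 -> H1 at depth 12
  add 0.0.0.0/0 -> H5 at depth 0
  lookup 178.80.0.6: bits 101100100101 walk d0:H5→d1:-→d2:-→d3:-→d4:-→d5:-→d6:-→d7:-→d8:H3→d9:-→d10:-→d11:-→d12:H1 -> H1
  lookup 108.124.117.46: bits ε walk d0:H5 -> H5
  lookup 178.80.8.26: bits 101100100101 walk d0:H5→d1:-→d2:-→d3:-→d4:-→d5:-→d6:-→d7:-→d8:H3→d9:-→d10:-→d11:-→d12:H1 -> H1
  - 239.17.221.245/32 clear@32
  lookup 153.13.206.14: bits 10 walk d0:H5→d1:-→d2:- -> H5
  lookup 163.220.2.14: bits 101000111101110 walk d0:H5→d1:-→d2:-→d3:-→d4:-→d5:-→d6:-→d7:-→d8:-→d9:-→d10:-→d11:-→d12:-→d13:-→d14:-→d15:H0 -> H0
  lookup 163.221.28.233: bits 101000111101110 walk d0:H5→d1:-→d2:-→d3:-→d4:-→d5:-→d6:-→d7:-→d8:-→d9:-→d10:-→d11:-→d12:-→d13:-→d14:-→d15:H0 -> H0
  add 163.221.0.0/16 -> H2 at depth 16
  - 163.220.0.0/15 clear@15
  add 117.95.0.0/18 -> H2 at depth 18
  add 239.17.221.0/24 -> H5 at depth 24
  add 163.221.192.0/20 -> H7 at depth 20

== LOOKUPS ==
["H1","H5","H1","H5","H0","H0"]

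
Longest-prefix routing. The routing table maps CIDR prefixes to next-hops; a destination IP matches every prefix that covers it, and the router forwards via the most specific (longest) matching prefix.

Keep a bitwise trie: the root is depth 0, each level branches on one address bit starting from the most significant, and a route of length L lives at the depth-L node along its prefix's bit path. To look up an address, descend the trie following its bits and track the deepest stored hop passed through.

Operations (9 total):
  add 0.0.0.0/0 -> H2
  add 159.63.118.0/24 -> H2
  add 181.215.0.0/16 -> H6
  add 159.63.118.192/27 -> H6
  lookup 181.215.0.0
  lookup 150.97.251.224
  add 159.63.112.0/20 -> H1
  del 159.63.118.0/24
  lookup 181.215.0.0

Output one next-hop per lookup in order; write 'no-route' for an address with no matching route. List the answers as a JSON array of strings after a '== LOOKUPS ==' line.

Apply in order:
  add 0.0.0.0/0 -> H2 at depth 0
  add 159.63.118.0/24 -> H2 at depth 24
  add 181.215.0.0/16 -> H6 at depth 16
  add 159.63.118.192/27 -> H6 at depth 27
  lookup 181.215.0.0: bits 1011010111010111 walk d0:H2→d1:-→d2:-→d3:-→d4:-→d5:-→d6:-→d7:-→d8:-→d9:-→d10:-→d11:-→d12:-→d13:-→d14:-→d15:-→d16:H6 -> H6
  lookup 150.97.251.224: bits 1001 walk d0:H2→d1:-→d2:-→d3:-→d4:- -> H2
  add 159.63.112.0/20 -> H1 at depth 20
  del 159.63.118.0/24 (clear depth 24)
  lookup 181.215.0.0: bits 1011010111010111 walk d0:H2→d1:-→d2:-→d3:-→d4:-→d5:-→d6:-→d7:-→d8:-→d9:-→d10:-→d11:-→d12:-→d13:-→d14:-→d15:-→d16:H6 -> H6

== LOOKUPS ==
["H6","H2","H6"]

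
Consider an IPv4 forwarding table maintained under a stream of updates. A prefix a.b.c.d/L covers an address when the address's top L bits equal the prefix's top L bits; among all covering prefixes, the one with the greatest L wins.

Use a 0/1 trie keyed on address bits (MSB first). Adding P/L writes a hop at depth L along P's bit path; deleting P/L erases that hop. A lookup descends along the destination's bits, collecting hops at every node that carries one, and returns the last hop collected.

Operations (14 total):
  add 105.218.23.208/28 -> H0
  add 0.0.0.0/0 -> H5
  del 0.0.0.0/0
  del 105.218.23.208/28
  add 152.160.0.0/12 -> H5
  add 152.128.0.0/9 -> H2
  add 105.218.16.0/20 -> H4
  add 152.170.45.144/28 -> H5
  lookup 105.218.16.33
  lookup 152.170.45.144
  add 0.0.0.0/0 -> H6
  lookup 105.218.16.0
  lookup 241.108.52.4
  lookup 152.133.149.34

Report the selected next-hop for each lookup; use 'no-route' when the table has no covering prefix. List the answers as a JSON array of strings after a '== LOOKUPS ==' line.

Trace:
  + 105.218.23.208/28 (H0) depth=28
  + 0.0.0.0/0 (H5) depth=0
  - 0.0.0.0/0 clear@0
  - 105.218.23.208/28 clear@28
  + 152.160.0.0/12 (H5) depth=12
  + 152.128.0.0/9 (H2) depth=9
  + 105.218.16.0/20 (H4) depth=20
  + 152.170.45.144/28 (H5) depth=28
  lookup 105.218.16.33: bits 011010011101101000010 walk d0:-→d1:-→d2:-→d3:-→d4:-→d5:-→d6:-→d7:-→d8:-→d9:-→d10:-→d11:-→d12:-→d13:-→d14:-→d15:-→d16:-→d17:-→d18:-→d19:-→d20:H4→d21:- -> H4
  lookup 152.170.45.144: bits 1001100010101010001011011001 walk d0:-→d1:-→d2:-→d3:-→d4:-→d5:-→d6:-→d7:-→d8:-→d9:H2→d10:-→d11:-→d12:H5→d13:-→d14:-→d15:-→d16:-→d17:-→d18:-→d19:-→d20:-→d21:-→d22:-→d23:-→d24:-→d25:-→d26:-→d27:-→d28:H5 -> H5
  + 0.0.0.0/0 (H6) depth=0
  lookup 105.218.16.0: bits 011010011101101000010 walk d0:H6→d1:-→d2:-→d3:-→d4:-→d5:-→d6:-→d7:-→d8:-→d9:-→d10:-→d11:-→d12:-→d13:-→d14:-→d15:-→d16:-→d17:-→d18:-→d19:-→d20:H4→d21:- -> H4
  lookup 241.108.52.4: bits 1 walk d0:H6→d1:- -> H6
  lookup 152.133.149.34: bits 1001100010 walk d0:H6→d1:-→d2:-→d3:-→d4:-→d5:-→d6:-→d7:-→d8:-→d9:H2→d10:- -> H2

== LOOKUPS ==
["H4","H5","H4","H6","H2"]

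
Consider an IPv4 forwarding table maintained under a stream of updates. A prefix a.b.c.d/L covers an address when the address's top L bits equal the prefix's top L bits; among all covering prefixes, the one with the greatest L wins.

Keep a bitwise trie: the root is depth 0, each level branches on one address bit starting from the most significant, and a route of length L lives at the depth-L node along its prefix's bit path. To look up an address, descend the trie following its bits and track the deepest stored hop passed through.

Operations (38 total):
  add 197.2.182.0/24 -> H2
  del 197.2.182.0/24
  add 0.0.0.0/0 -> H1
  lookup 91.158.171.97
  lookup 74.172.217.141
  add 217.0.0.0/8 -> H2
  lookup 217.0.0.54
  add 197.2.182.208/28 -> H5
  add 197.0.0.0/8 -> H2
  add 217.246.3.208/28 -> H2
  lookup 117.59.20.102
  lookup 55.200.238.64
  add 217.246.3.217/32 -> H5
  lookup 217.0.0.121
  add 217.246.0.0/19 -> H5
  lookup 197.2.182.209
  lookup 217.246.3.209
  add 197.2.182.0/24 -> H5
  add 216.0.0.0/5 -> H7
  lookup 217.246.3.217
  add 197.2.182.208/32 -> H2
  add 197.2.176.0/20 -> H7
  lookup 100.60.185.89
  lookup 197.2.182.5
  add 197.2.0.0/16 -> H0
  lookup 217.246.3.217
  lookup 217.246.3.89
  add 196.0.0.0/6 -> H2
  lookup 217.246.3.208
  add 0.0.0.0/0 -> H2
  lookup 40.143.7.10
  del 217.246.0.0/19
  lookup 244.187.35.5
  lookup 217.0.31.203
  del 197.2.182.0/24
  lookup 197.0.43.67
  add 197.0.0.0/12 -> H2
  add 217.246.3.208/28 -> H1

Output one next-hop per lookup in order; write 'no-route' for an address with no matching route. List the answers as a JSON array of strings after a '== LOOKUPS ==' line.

Trace:
  + 197.2.182.0/24 (H2) depth=24
  del 197.2.182.0/24 (clear depth 24)
  + 0.0.0.0/0 (H1) depth=0
  ? 91.158.171.97  path d0:H1  best=H1
  ? 74.172.217.141  path d0:H1  best=H1
  + 217.0.0.0/8 (H2) depth=8
  ? 217.0.0.54  path d0:H1→d1:-→d2:-→d3:-→d4:-→d5:-→d6:-→d7:-→d8:H2  best=H2
  + 197.2.182.208/28 (H5) depth=28
  + 197.0.0.0/8 (H2) depth=8
  + 217.246.3.208/28 (H2) depth=28
  ? 117.59.20.102  path d0:H1  best=H1
  ? 55.200.238.64  path d0:H1  best=H1
  + 217.246.3.217/32 (H5) depth=32
  ? 217.0.0.121  path d0:H1→d1:-→d2:-→d3:-→d4:-→d5:-→d6:-→d7:-→d8:H2  best=H2
  + 217.246.0.0/19 (H5) depth=19
  ? 197.2.182.209  path d0:H1→d1:-→d2:-→d3:-→d4:-→d5:-→d6:-→d7:-→d8:H2→d9:-→d10:-→d11:-→d12:-→d13:-→d14:-→d15:-→d16:-→d17:-→d18:-→d19:-→d20:-→d21:-→d22:-→d23:-→d24:-→d25:-→d26:-→d27:-→d28:H5  best=H5
  ? 217.246.3.209  path d0:H1→d1:-→d2:-→d3:-→d4:-→d5:-→d6:-→d7:-→d8:H2→d9:-→d10:-→d11:-→d12:-→d13:-→d14:-→d15:-→d16:-→d17:-→d18:-→d19:H5→d20:-→d21:-→d22:-→d23:-→d24:-→d25:-→d26:-→d27:-→d28:H2  best=H2
  + 197.2.182.0/24 (H5) depth=24
  + 216.0.0.0/5 (H7) depth=5
  ? 217.246.3.217  path d0:H1→d1:-→d2:-→d3:-→d4:-→d5:H7→d6:-→d7:-→d8:H2→d9:-→d10:-→d11:-→d12:-→d13:-→d14:-→d15:-→d16:-→d17:-→d18:-→d19:H5→d20:-→d21:-→d22:-→d23:-→d24:-→d25:-→d26:-→d27:-→d28:H2→d29:-→d30:-→d31:-→d32:H5  best=H5
  + 197.2.182.208/32 (H2) depth=32
  + 197.2.176.0/20 (H7) depth=20
  ? 100.60.185.89  path d0:H1  best=H1
  ? 197.2.182.5  path d0:H1→d1:-→d2:-→d3:-→d4:-→d5:-→d6:-→d7:-→d8:H2→d9:-→d10:-→d11:-→d12:-→d13:-→d14:-→d15:-→d16:-→d17:-→d18:-→d19:-→d20:H7→d21:-→d22:-→d23:-→d24:H5  best=H5
  + 197.2.0.0/16 (H0) depth=16
  ? 217.246.3.217  path d0:H1→d1:-→d2:-→d3:-→d4:-→d5:H7→d6:-→d7:-→d8:H2→d9:-→d10:-→d11:-→d12:-→d13:-→d14:-→d15:-→d16:-→d17:-→d18:-→d19:H5→d20:-→d21:-→d22:-→d23:-→d24:-→d25:-→d26:-→d27:-→d28:H2→d29:-→d30:-→d31:-→d32:H5  best=H5
  ? 217.246.3.89  path d0:H1→d1:-→d2:-→d3:-→d4:-→d5:H7→d6:-→d7:-→d8:H2→d9:-→d10:-→d11:-→d12:-→d13:-→d14:-→d15:-→d16:-→d17:-→d18:-→d19:H5→d20:-→d21:-→d22:-→d23:-→d24:-  best=H5
  + 196.0.0.0/6 (H2) depth=6
  ? 217.246.3.208  path d0:H1→d1:-→d2:-→d3:-→d4:-→d5:H7→d6:-→d7:-→d8:H2→d9:-→d10:-→d11:-→d12:-→d13:-→d14:-→d15:-→d16:-→d17:-→d18:-→d19:H5→d20:-→d21:-→d22:-→d23:-→d24:-→d25:-→d26:-→d27:-→d28:H2  best=H2
  + 0.0.0.0/0 (H2) depth=0
  ? 40.143.7.10  path d0:H2  best=H2
  del 217.246.0.0/19 (clear depth 19)
  ? 244.187.35.5  path d0:H2→d1:-→d2:-  best=H2
  ? 217.0.31.203  path d0:H2→d1:-→d2:-→d3:-→d4:-→d5:H7→d6:-→d7:-→d8:H2  best=H2
  del 197.2.182.0/24 (clear depth 24)
  ? 197.0.43.67  path d0:H2→d1:-→d2:-→d3:-→d4:-→d5:-→d6:H2→d7:-→d8:H2→d9:-→d10:-→d11:-→d12:-→d13:-→d14:-  best=H2
  + 197.0.0.0/12 (H2) depth=12
  + 217.246.3.208/28 (H1) depth=28

== LOOKUPS ==
["H1","H1","H2","H1","H1","H2","H5","H2","H5","H1","H5","H5","H5","H2","H2","H2","H2","H2"]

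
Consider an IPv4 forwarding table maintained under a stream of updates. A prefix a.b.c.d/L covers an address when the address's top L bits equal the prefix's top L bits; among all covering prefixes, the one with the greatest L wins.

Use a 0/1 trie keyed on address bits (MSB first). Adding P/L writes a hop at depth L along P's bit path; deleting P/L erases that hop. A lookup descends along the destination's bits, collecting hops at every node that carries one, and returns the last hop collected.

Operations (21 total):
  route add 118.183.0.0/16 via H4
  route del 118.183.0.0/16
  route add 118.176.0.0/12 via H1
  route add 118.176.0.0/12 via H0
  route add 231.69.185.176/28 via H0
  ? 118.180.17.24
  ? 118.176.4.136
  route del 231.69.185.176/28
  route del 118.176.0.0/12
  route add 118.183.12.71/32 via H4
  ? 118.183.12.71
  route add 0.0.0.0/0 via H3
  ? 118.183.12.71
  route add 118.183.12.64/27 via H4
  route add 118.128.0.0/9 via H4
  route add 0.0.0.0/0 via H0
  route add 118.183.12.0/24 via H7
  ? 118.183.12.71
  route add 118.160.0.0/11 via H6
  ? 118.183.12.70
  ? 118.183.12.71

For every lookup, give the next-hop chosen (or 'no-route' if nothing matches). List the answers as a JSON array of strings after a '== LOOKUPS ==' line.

Process each operation:
  + 118.183.0.0/16 (H4) depth=16
  - 118.183.0.0/16 clear@16
  + 118.176.0.0/12 (H1) depth=12
  + 118.176.0.0/12 (H0) depth=12
  + 231.69.185.176/28 (H0) depth=28
  Q 118.180.17.24: descend 01110110101101 ; hops seen [H0] ; pick H0
  Q 118.176.4.136: descend 0111011010110 ; hops seen [H0] ; pick H0
  - 231.69.185.176/28 clear@28
  - 118.176.0.0/12 clear@12
  + 118.183.12.71/32 (H4) depth=32
  Q 118.183.12.71: descend 01110110101101110000110001000111 ; hops seen [H4] ; pick H4
  + 0.0.0.0/0 (H3) depth=0
  Q 118.183.12.71: descend 01110110101101110000110001000111 ; hops seen [H3,H4] ; pick H4
  + 118.183.12.64/27 (H4) depth=27
  + 118.128.0.0/9 (H4) depth=9
  + 0.0.0.0/0 (H0) depth=0
  + 118.183.12.0/24 (H7) depth=24
  Q 118.183.12.71: descend 01110110101101110000110001000111 ; hops seen [H0,H4,H7,H4,H4] ; pick H4
  + 118.160.0.0/11 (H6) depth=11
  Q 118.183.12.70: descend 0111011010110111000011000100011 ; hops seen [H0,H4,H6,H7,H4] ; pick H4
  Q 118.183.12.71: descend 01110110101101110000110001000111 ; hops seen [H0,H4,H6,H7,H4,H4] ; pick H4

== LOOKUPS ==
["H0","H0","H4","H4","H4","H4","H4"]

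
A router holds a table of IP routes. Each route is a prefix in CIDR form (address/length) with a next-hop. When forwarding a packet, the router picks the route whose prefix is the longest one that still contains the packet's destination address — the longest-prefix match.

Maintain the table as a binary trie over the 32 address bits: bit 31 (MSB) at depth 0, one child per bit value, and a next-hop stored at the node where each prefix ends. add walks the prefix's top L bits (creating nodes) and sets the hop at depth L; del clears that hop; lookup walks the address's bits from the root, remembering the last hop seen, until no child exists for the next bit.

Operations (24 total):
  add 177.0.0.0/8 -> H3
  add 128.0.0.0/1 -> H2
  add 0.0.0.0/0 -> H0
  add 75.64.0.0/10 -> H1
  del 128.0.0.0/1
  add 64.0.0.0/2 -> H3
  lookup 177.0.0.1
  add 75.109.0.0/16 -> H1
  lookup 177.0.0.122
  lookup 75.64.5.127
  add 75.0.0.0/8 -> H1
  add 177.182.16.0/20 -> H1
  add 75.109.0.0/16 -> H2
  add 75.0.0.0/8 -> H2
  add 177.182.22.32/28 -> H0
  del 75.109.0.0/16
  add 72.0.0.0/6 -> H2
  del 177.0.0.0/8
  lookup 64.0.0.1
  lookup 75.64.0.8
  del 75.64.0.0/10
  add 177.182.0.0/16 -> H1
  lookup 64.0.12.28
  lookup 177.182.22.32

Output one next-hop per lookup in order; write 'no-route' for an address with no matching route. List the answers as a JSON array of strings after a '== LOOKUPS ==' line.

Apply in order:
  add 177.0.0.0/8 -> H3 at depth 8
  add 128.0.0.0/1 -> H2 at depth 1
  add 0.0.0.0/0 -> H0 at depth 0
  add 75.64.0.0/10 -> H1 at depth 10
  del 128.0.0.0/1 (clear depth 1)
  add 64.0.0.0/2 -> H3 at depth 2
  Q 177.0.0.1: descend 10110001 ; hops seen [H0,H3] ; pick H3
  add 75.109.0.0/16 -> H1 at depth 16
  Q 177.0.0.122: descend 10110001 ; hops seen [H0,H3] ; pick H3
  Q 75.64.5.127: descend 0100101101 ; hops seen [H0,H3,H1] ; pick H1
  add 75.0.0.0/8 -> H1 at depth 8
  add 177.182.16.0/20 -> H1 at depth 20
  add 75.109.0.0/16 -> H2 at depth 16
  add 75.0.0.0/8 -> H2 at depth 8
  add 177.182.22.32/28 -> H0 at depth 28
  del 75.109.0.0/16 (clear depth 16)
  add 72.0.0.0/6 -> H2 at depth 6
  del 177.0.0.0/8 (clear depth 8)
  Q 64.0.0.1: descend 0100 ; hops seen [H0,H3] ; pick H3
  Q 75.64.0.8: descend 0100101101 ; hops seen [H0,H3,H2,H2,H1] ; pick H1
  del 75.64.0.0/10 (clear depth 10)
  add 177.182.0.0/16 -> H1 at depth 16
  Q 64.0.12.28: descend 0100 ; hops seen [H0,H3] ; pick H3
  Q 177.182.22.32: descend 1011000110110110000101100010 ; hops seen [H0,H1,H1,H0] ; pick H0

== LOOKUPS ==
["H3","H3","H1","H3","H1","H3","H0"]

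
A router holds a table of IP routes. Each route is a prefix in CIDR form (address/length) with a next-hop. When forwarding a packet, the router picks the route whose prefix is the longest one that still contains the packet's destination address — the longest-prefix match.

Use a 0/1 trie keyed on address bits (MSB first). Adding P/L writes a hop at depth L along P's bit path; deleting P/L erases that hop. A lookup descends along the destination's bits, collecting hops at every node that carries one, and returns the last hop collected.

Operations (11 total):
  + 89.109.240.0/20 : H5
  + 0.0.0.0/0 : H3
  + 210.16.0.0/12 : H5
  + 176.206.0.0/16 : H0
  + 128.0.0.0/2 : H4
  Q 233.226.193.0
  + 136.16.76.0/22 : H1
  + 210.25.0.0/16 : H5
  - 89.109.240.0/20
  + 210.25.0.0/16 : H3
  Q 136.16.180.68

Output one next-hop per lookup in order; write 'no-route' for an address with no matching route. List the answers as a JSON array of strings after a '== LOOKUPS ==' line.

Process each operation:
  + 89.109.240.0/20 (H5) depth=20
  + 0.0.0.0/0 (H3) depth=0
  + 210.16.0.0/12 (H5) depth=12
  + 176.206.0.0/16 (H0) depth=16
  + 128.0.0.0/2 (H4) depth=2
  lookup 233.226.193.0: bits 11 walk d0:H3→d1:-→d2:- -> H3
  + 136.16.76.0/22 (H1) depth=22
  + 210.25.0.0/16 (H5) depth=16
  - 89.109.240.0/20 clear@20
  + 210.25.0.0/16 (H3) depth=16
  lookup 136.16.180.68: bits 1000100000010000 walk d0:H3→d1:-→d2:H4→d3:-→d4:-→d5:-→d6:-→d7:-→d8:-→d9:-→d10:-→d11:-→d12:-→d13:-→d14:-→d15:-→d16:- -> H4

== LOOKUPS ==
["H3","H4"]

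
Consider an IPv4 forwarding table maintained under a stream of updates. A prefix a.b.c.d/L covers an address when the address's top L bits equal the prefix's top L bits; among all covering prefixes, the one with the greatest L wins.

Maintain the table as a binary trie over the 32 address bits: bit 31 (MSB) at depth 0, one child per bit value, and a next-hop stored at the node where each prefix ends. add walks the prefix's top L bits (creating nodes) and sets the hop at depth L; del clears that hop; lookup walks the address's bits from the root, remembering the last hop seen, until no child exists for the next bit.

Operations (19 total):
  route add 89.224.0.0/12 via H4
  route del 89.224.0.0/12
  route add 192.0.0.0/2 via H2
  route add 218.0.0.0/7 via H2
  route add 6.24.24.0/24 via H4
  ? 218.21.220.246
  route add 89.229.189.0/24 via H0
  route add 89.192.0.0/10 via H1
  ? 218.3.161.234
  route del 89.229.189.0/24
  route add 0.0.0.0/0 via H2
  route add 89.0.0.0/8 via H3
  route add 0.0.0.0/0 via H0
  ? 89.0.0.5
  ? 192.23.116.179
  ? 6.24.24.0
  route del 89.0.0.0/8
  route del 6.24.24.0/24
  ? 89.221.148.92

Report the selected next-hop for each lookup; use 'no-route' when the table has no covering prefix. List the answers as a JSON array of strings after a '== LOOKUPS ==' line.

Trace:
  add 89.224.0.0/12 -> H4 at depth 12
  - 89.224.0.0/12 clear@12
  add 192.0.0.0/2 -> H2 at depth 2
  add 218.0.0.0/7 -> H2 at depth 7
  add 6.24.24.0/24 -> H4 at depth 24
  Q 218.21.220.246: descend 1101101 ; hops seen [H2,H2] ; pick H2
  add 89.229.189.0/24 -> H0 at depth 24
  add 89.192.0.0/10 -> H1 at depth 10
  Q 218.3.161.234: descend 1101101 ; hops seen [H2,H2] ; pick H2
  - 89.229.189.0/24 clear@24
  add 0.0.0.0/0 -> H2 at depth 0
  add 89.0.0.0/8 -> H3 at depth 8
  add 0.0.0.0/0 -> H0 at depth 0
  Q 89.0.0.5: descend 01011001 ; hops seen [H0,H3] ; pick H3
  Q 192.23.116.179: descend 110 ; hops seen [H0,H2] ; pick H2
  Q 6.24.24.0: descend 000001100001100000011000 ; hops seen [H0,H4] ; pick H4
  - 89.0.0.0/8 clear@8
  - 6.24.24.0/24 clear@24
  Q 89.221.148.92: descend 0101100111 ; hops seen [H0,H1] ; pick H1

== LOOKUPS ==
["H2","H2","H3","H2","H4","H1"]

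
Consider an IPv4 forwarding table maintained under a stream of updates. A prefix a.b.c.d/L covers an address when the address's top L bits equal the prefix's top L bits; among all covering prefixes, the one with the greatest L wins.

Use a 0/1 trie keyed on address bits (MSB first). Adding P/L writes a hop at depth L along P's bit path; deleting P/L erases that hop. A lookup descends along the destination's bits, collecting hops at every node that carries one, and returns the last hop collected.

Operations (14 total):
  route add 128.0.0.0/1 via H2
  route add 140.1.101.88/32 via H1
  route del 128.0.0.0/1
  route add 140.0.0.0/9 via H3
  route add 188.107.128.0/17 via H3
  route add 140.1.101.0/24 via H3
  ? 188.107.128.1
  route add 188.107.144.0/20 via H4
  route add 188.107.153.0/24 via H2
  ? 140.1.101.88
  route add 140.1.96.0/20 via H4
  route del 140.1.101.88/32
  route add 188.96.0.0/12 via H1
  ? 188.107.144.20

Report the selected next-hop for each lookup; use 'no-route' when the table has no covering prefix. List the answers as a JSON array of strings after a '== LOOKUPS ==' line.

Apply in order:
  add 128.0.0.0/1 -> H2 at depth 1
  add 140.1.101.88/32 -> H1 at depth 32
  del 128.0.0.0/1 (clear depth 1)
  add 140.0.0.0/9 -> H3 at depth 9
  add 188.107.128.0/17 -> H3 at depth 17
  add 140.1.101.0/24 -> H3 at depth 24
  lookup 188.107.128.1: bits 10111100011010111 walk d0:-→d1:-→d2:-→d3:-→d4:-→d5:-→d6:-→d7:-→d8:-→d9:-→d10:-→d11:-→d12:-→d13:-→d14:-→d15:-→d16:-→d17:H3 -> H3
  add 188.107.144.0/20 -> H4 at depth 20
  add 188.107.153.0/24 -> H2 at depth 24
  lookup 140.1.101.88: bits 10001100000000010110010101011000 walk d0:-→d1:-→d2:-→d3:-→d4:-→d5:-→d6:-→d7:-→d8:-→d9:H3→d10:-→d11:-→d12:-→d13:-→d14:-→d15:-→d16:-→d17:-→d18:-→d19:-→d20:-→d21:-→d22:-→d23:-→d24:H3→d25:-→d26:-→d27:-→d28:-→d29:-→d30:-→d31:-→d32:H1 -> H1
  add 140.1.96.0/20 -> H4 at depth 20
  del 140.1.101.88/32 (clear depth 32)
  add 188.96.0.0/12 -> H1 at depth 12
  lookup 188.107.144.20: bits 10111100011010111001 walk d0:-→d1:-→d2:-→d3:-→d4:-→d5:-→d6:-→d7:-→d8:-→d9:-→d10:-→d11:-→d12:H1→d13:-→d14:-→d15:-→d16:-→d17:H3→d18:-→d19:-→d20:H4 -> H4

== LOOKUPS ==
["H3","H1","H4"]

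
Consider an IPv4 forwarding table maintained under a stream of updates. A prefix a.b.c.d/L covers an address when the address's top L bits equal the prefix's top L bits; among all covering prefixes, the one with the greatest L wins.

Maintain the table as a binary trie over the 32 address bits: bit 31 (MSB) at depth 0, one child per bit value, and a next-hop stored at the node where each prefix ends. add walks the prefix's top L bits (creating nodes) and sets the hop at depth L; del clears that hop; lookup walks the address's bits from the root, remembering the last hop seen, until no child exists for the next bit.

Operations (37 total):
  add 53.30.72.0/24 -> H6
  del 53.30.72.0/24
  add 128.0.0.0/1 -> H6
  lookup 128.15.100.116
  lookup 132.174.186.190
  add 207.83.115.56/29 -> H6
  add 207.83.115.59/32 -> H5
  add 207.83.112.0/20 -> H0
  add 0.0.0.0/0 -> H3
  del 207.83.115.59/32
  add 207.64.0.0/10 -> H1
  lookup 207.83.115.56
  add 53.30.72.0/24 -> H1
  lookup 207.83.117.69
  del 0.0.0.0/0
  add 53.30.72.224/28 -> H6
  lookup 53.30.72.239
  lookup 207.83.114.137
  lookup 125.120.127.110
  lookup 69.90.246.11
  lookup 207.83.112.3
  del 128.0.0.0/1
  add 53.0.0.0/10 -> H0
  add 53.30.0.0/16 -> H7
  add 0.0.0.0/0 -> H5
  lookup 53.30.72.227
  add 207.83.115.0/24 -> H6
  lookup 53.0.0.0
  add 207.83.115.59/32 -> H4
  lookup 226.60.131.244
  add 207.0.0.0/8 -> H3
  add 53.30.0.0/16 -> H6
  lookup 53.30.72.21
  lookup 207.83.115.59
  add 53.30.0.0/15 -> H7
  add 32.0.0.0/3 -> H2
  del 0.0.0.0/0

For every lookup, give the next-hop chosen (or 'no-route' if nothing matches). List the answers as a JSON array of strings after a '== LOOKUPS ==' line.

Process each operation:
  add 53.30.72.0/24 -> H6 at depth 24
  del 53.30.72.0/24 (clear depth 24)
  add 128.0.0.0/1 -> H6 at depth 1
  Q 128.15.100.116: descend 1 ; hops seen [H6] ; pick H6
  Q 132.174.186.190: descend 1 ; hops seen [H6] ; pick H6
  add 207.83.115.56/29 -> H6 at depth 29
  add 207.83.115.59/32 -> H5 at depth 32
  add 207.83.112.0/20 -> H0 at depth 20
  add 0.0.0.0/0 -> H3 at depth 0
  del 207.83.115.59/32 (clear depth 32)
  add 207.64.0.0/10 -> H1 at depth 10
  Q 207.83.115.56: descend 110011110101001101110011001110 ; hops seen [H3,H6,H1,H0,H6] ; pick H6
  add 53.30.72.0/24 -> H1 at depth 24
  Q 207.83.117.69: descend 110011110101001101110 ; hops seen [H3,H6,H1,H0] ; pick H0
  del 0.0.0.0/0 (clear depth 0)
  add 53.30.72.224/28 -> H6 at depth 28
  Q 53.30.72.239: descend 0011010100011110010010001110 ; hops seen [H1,H6] ; pick H6
  Q 207.83.114.137: descend 11001111010100110111001 ; hops seen [H6,H1,H0] ; pick H0
  Q 125.120.127.110: descend 0 ; hops seen [∅] ; pick no-route
  Q 69.90.246.11: descend 0 ; hops seen [∅] ; pick no-route
  Q 207.83.112.3: descend 1100111101010011011100 ; hops seen [H6,H1,H0] ; pick H0
  del 128.0.0.0/1 (clear depth 1)
  add 53.0.0.0/10 -> H0 at depth 10
  add 53.30.0.0/16 -> H7 at depth 16
  add 0.0.0.0/0 -> H5 at depth 0
  Q 53.30.72.227: descend 0011010100011110010010001110 ; hops seen [H5,H0,H7,H1,H6] ; pick H6
  add 207.83.115.0/24 -> H6 at depth 24
  Q 53.0.0.0: descend 00110101000 ; hops seen [H5,H0] ; pick H0
  add 207.83.115.59/32 -> H4 at depth 32
  Q 226.60.131.244: descend 11 ; hops seen [H5] ; pick H5
  add 207.0.0.0/8 -> H3 at depth 8
  add 53.30.0.0/16 -> H6 at depth 16
  Q 53.30.72.21: descend 001101010001111001001000 ; hops seen [H5,H0,H6,H1] ; pick H1
  Q 207.83.115.59: descend 11001111010100110111001100111011 ; hops seen [H5,H3,H1,H0,H6,H6,H4] ; pick H4
  add 53.30.0.0/15 -> H7 at depth 15
  add 32.0.0.0/3 -> H2 at depth 3
  del 0.0.0.0/0 (clear depth 0)

== LOOKUPS ==
["H6","H6","H6","H0","H6","H0","no-route","no-route","H0","H6","H0","H5","H1","H4"]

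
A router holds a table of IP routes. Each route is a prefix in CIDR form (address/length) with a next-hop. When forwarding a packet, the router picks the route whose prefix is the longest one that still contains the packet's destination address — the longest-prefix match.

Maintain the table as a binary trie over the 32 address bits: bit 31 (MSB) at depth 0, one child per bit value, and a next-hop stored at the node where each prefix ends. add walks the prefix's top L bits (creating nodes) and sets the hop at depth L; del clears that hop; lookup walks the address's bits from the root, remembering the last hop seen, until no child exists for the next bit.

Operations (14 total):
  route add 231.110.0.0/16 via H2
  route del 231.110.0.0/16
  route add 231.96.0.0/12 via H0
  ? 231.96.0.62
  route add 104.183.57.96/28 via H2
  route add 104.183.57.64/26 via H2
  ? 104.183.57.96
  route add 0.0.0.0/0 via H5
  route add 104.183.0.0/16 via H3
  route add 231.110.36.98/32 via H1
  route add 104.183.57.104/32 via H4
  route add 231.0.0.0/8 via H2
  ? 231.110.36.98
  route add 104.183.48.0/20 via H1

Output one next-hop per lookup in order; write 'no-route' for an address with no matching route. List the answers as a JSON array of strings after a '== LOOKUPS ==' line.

Apply in order:
  add 231.110.0.0/16 -> H2 at depth 16
  - 231.110.0.0/16 clear@16
  add 231.96.0.0/12 -> H0 at depth 12
  lookup 231.96.0.62: bits 111001110110 walk d0:-→d1:-→d2:-→d3:-→d4:-→d5:-→d6:-→d7:-→d8:-→d9:-→d10:-→d11:-→d12:H0 -> H0
  add 104.183.57.96/28 -> H2 at depth 28
  add 104.183.57.64/26 -> H2 at depth 26
  lookup 104.183.57.96: bits 0110100010110111001110010110 walk d0:-→d1:-→d2:-→d3:-→d4:-→d5:-→d6:-→d7:-→d8:-→d9:-→d10:-→d11:-→d12:-→d13:-→d14:-→d15:-→d16:-→d17:-→d18:-→d19:-→d20:-→d21:-→d22:-→d23:-→d24:-→d25:-→d26:H2→d27:-→d28:H2 -> H2
  add 0.0.0.0/0 -> H5 at depth 0
  add 104.183.0.0/16 -> H3 at depth 16
  add 231.110.36.98/32 -> H1 at depth 32
  add 104.183.57.104/32 -> H4 at depth 32
  add 231.0.0.0/8 -> H2 at depth 8
  lookup 231.110.36.98: bits 11100111011011100010010001100010 walk d0:H5→d1:-→d2:-→d3:-→d4:-→d5:-→d6:-→d7:-→d8:H2→d9:-→d10:-→d11:-→d12:H0→d13:-→d14:-→d15:-→d16:-→d17:-→d18:-→d19:-→d20:-→d21:-→d22:-→d23:-→d24:-→d25:-→d26:-→d27:-→d28:-→d29:-→d30:-→d31:-→d32:H1 -> H1
  add 104.183.48.0/20 -> H1 at depth 20

== LOOKUPS ==
["H0","H2","H1"]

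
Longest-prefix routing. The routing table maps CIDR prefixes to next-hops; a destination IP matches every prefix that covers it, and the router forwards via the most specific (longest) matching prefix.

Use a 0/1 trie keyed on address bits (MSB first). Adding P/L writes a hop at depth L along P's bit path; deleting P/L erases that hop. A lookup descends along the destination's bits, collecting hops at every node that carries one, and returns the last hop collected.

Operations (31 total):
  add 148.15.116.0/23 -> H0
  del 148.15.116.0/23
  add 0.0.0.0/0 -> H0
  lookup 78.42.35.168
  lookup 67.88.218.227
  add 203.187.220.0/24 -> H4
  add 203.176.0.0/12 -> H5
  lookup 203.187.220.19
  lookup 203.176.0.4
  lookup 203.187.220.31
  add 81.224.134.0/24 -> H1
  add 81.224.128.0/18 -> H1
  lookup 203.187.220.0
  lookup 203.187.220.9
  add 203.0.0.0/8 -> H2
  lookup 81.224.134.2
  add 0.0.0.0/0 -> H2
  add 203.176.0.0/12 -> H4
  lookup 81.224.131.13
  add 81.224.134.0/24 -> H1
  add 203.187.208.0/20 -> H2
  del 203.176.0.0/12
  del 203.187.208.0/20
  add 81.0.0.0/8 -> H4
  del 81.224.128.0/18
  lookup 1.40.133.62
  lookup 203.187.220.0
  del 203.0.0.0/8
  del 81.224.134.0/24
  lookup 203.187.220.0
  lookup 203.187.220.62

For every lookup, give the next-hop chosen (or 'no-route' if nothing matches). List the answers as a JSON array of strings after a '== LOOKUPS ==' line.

Apply in order:
  add 148.15.116.0/23 -> H0 at depth 23
  - 148.15.116.0/23 clear@23
  add 0.0.0.0/0 -> H0 at depth 0
  lookup 78.42.35.168: bits ε walk d0:H0 -> H0
  lookup 67.88.218.227: bits ε walk d0:H0 -> H0
  add 203.187.220.0/24 -> H4 at depth 24
  add 203.176.0.0/12 -> H5 at depth 12
  lookup 203.187.220.19: bits 110010111011101111011100 walk d0:H0→d1:-→d2:-→d3:-→d4:-→d5:-→d6:-→d7:-→d8:-→d9:-→d10:-→d11:-→d12:H5→d13:-→d14:-→d15:-→d16:-→d17:-→d18:-→d19:-→d20:-→d21:-→d22:-→d23:-→d24:H4 -> H4
  lookup 203.176.0.4: bits 110010111011 walk d0:H0→d1:-→d2:-→d3:-→d4:-→d5:-→d6:-→d7:-→d8:-→d9:-→d10:-→d11:-→d12:H5 -> H5
  lookup 203.187.220.31: bits 110010111011101111011100 walk d0:H0→d1:-→d2:-→d3:-→d4:-→d5:-→d6:-→d7:-→d8:-→d9:-→d10:-→d11:-→d12:H5→d13:-→d14:-→d15:-→d16:-→d17:-→d18:-→d19:-→d20:-→d21:-→d22:-→d23:-→d24:H4 -> H4
  add 81.224.134.0/24 -> H1 at depth 24
  add 81.224.128.0/18 -> H1 at depth 18
  lookup 203.187.220.0: bits 110010111011101111011100 walk d0:H0→d1:-→d2:-→d3:-→d4:-→d5:-→d6:-→d7:-→d8:-→d9:-→d10:-→d11:-→d12:H5→d13:-→d14:-→d15:-→d16:-→d17:-→d18:-→d19:-→d20:-→d21:-→d22:-→d23:-→d24:H4 -> H4
  lookup 203.187.220.9: bits 110010111011101111011100 walk d0:H0→d1:-→d2:-→d3:-→d4:-→d5:-→d6:-→d7:-→d8:-→d9:-→d10:-→d11:-→d12:H5→d13:-→d14:-→d15:-→d16:-→d17:-→d18:-→d19:-→d20:-→d21:-→d22:-→d23:-→d24:H4 -> H4
  add 203.0.0.0/8 -> H2 at depth 8
  lookup 81.224.134.2: bits 010100011110000010000110 walk d0:H0→d1:-→d2:-→d3:-→d4:-→d5:-→d6:-→d7:-→d8:-→d9:-→d10:-→d11:-→d12:-→d13:-→d14:-→d15:-→d16:-→d17:-→d18:H1→d19:-→d20:-→d21:-→d22:-→d23:-→d24:H1 -> H1
  add 0.0.0.0/0 -> H2 at depth 0
  add 203.176.0.0/12 -> H4 at depth 12
  lookup 81.224.131.13: bits 010100011110000010000 walk d0:H2→d1:-→d2:-→d3:-→d4:-→d5:-→d6:-→d7:-→d8:-→d9:-→d10:-→d11:-→d12:-→d13:-→d14:-→d15:-→d16:-→d17:-→d18:H1→d19:-→d20:-→d21:- -> H1
  add 81.224.134.0/24 -> H1 at depth 24
  add 203.187.208.0/20 -> H2 at depth 20
  - 203.176.0.0/12 clear@12
  - 203.187.208.0/20 clear@20
  add 81.0.0.0/8 -> H4 at depth 8
  - 81.224.128.0/18 clear@18
  lookup 1.40.133.62: bits 0 walk d0:H2→d1:- -> H2
  lookup 203.187.220.0: bits 110010111011101111011100 walk d0:H2→d1:-→d2:-→d3:-→d4:-→d5:-→d6:-→d7:-→d8:H2→d9:-→d10:-→d11:-→d12:-→d13:-→d14:-→d15:-→d16:-→d17:-→d18:-→d19:-→d20:-→d21:-→d22:-→d23:-→d24:H4 -> H4
  - 203.0.0.0/8 clear@8
  - 81.224.134.0/24 clear@24
  lookup 203.187.220.0: bits 110010111011101111011100 walk d0:H2→d1:-→d2:-→d3:-→d4:-→d5:-→d6:-→d7:-→d8:-→d9:-→d10:-→d11:-→d12:-→d13:-→d14:-→d15:-→d16:-→d17:-→d18:-→d19:-→d20:-→d21:-→d22:-→d23:-→d24:H4 -> H4
  lookup 203.187.220.62: bits 110010111011101111011100 walk d0:H2→d1:-→d2:-→d3:-→d4:-→d5:-→d6:-→d7:-→d8:-→d9:-→d10:-→d11:-→d12:-→d13:-→d14:-→d15:-→d16:-→d17:-→d18:-→d19:-→d20:-→d21:-→d22:-→d23:-→d24:H4 -> H4

== LOOKUPS ==
["H0","H0","H4","H5","H4","H4","H4","H1","H1","H2","H4","H4","H4"]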